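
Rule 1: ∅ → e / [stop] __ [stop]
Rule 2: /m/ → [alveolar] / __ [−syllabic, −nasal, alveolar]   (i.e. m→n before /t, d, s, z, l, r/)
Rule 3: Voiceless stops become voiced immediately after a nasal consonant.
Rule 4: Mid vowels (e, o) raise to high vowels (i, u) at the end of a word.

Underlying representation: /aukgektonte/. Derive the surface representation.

Rule 1 (stop-cluster e-epenthesis): /k/ and /g/ form a stop–stop cluster, so [e] is inserted between them. /k/ and /t/ form a stop–stop cluster, so [e] is inserted between them. /aukgektonte/ → aukegeketonte.
Rule 2 (nasal place assimilation): no segment meets the environment; /aukegeketonte/ is unchanged.
Rule 3 (post-nasal voicing): /t/ is a voiceless stop immediately after the nasal /n/, so it voices to [d]. /aukegeketonte/ → aukegeketonde.
Rule 4 (final vowel raising): /e/ is a mid vowel in word-final position, so it raises to [i]. /aukegeketonde/ → aukegeketondi.

aukegeketondi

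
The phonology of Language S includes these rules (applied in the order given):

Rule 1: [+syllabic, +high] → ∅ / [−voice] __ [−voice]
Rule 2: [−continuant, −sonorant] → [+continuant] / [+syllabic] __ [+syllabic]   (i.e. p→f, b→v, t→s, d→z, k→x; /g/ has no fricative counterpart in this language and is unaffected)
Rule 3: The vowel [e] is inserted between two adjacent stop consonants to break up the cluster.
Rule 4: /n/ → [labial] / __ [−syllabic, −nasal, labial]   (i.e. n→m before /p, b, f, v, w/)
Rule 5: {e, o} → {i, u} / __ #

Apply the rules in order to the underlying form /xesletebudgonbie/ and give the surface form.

xeslesevudegombii

Rule 1 (high vowel syncope): no segment meets the environment; /xesletebudgonbie/ is unchanged.
Rule 2 (intervocalic spirantization): /t/ is a stop between vowels /e/ and /e/, so it spirantizes to the fricative [s]. /b/ is a stop between vowels /e/ and /u/, so it spirantizes to the fricative [v]. /xesletebudgonbie/ → xeslesevudgonbie.
Rule 3 (stop-cluster e-epenthesis): /d/ and /g/ form a stop–stop cluster, so [e] is inserted between them. /xeslesevudgonbie/ → xeslesevudegonbie.
Rule 4 (nasal place assimilation): /n/ precedes the labial consonant /b/, so it assimilates in place to [m]. /xeslesevudegonbie/ → xeslesevudegombie.
Rule 5 (final vowel raising): /e/ is a mid vowel in word-final position, so it raises to [i]. /xeslesevudegombie/ → xeslesevudegombii.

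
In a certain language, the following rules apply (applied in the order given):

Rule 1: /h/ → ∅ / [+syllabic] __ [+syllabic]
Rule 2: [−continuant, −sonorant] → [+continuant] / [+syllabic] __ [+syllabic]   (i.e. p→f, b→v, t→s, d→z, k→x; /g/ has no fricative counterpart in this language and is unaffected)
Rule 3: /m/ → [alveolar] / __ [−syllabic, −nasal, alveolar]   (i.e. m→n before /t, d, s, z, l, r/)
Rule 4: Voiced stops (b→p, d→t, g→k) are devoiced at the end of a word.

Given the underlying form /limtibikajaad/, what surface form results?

lintivixajaat

Rule 1 (intervocalic h-deletion): no segment meets the environment; /limtibikajaad/ is unchanged.
Rule 2 (intervocalic spirantization): /b/ is a stop between vowels /i/ and /i/, so it spirantizes to the fricative [v]. /k/ is a stop between vowels /i/ and /a/, so it spirantizes to the fricative [x]. /limtibikajaad/ → limtivixajaad.
Rule 3 (nasal place assimilation): /m/ precedes the alveolar consonant /t/, so it assimilates in place to [n]. /limtivixajaad/ → lintivixajaad.
Rule 4 (final devoicing): /d/ is a voiced stop in word-final position, so it devoices to [t]. /lintivixajaad/ → lintivixajaat.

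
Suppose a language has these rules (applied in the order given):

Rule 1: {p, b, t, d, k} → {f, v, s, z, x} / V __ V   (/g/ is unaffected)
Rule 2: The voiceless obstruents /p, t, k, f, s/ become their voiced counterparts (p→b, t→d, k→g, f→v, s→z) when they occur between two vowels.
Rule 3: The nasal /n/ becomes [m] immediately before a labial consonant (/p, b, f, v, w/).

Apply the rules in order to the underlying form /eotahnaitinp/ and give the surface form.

Rule 1 (intervocalic spirantization): /t/ is a stop between vowels /o/ and /a/, so it spirantizes to the fricative [s]. /t/ is a stop between vowels /i/ and /i/, so it spirantizes to the fricative [s]. /eotahnaitinp/ → eosahnaisinp.
Rule 2 (intervocalic voicing): /s/ is a voiceless obstruent between vowels /o/ and /a/, so it voices to [z]. /s/ is a voiceless obstruent between vowels /i/ and /i/, so it voices to [z]. /eosahnaisinp/ → eozahnaizinp.
Rule 3 (nasal place assimilation): /n/ precedes the labial consonant /p/, so it assimilates in place to [m]. /eozahnaizinp/ → eozahnaizimp.

eozahnaizimp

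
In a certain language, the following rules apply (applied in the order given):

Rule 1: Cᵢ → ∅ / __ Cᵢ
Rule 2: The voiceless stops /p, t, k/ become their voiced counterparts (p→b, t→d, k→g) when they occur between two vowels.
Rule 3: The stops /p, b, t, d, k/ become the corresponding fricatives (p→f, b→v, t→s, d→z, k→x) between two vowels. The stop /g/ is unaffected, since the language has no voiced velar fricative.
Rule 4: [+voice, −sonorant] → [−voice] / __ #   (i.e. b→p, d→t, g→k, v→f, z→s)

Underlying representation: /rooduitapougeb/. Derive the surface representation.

Rule 1 (degemination): no segment meets the environment; /rooduitapougeb/ is unchanged.
Rule 2 (intervocalic voicing): /t/ is a voiceless stop between vowels /i/ and /a/, so it voices to [d]. /p/ is a voiceless stop between vowels /a/ and /o/, so it voices to [b]. /rooduitapougeb/ → rooduidabougeb.
Rule 3 (intervocalic spirantization): /d/ is a stop between vowels /o/ and /u/, so it spirantizes to the fricative [z]. /d/ is a stop between vowels /i/ and /a/, so it spirantizes to the fricative [z]. /b/ is a stop between vowels /a/ and /o/, so it spirantizes to the fricative [v]. /rooduidabougeb/ → roozuizavougeb.
Rule 4 (final devoicing): /b/ is a voiced obstruent in word-final position, so it devoices to [p]. /roozuizavougeb/ → roozuizavougep.

roozuizavougep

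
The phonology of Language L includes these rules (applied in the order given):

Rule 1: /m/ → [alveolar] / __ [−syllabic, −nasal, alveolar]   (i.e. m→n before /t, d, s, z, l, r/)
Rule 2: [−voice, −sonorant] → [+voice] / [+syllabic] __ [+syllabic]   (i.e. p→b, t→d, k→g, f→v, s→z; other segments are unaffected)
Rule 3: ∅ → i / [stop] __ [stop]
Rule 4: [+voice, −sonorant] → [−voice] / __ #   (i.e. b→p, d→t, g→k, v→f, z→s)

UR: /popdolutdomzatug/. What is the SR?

popidolutidonzaduk

Rule 1 (nasal place assimilation): /m/ precedes the alveolar consonant /z/, so it assimilates in place to [n]. /popdolutdomzatug/ → popdolutdonzatug.
Rule 2 (intervocalic voicing): /t/ is a voiceless obstruent between vowels /a/ and /u/, so it voices to [d]. /popdolutdonzatug/ → popdolutdonzadug.
Rule 3 (stop-cluster i-epenthesis): /p/ and /d/ form a stop–stop cluster, so [i] is inserted between them. /t/ and /d/ form a stop–stop cluster, so [i] is inserted between them. /popdolutdonzadug/ → popidolutidonzadug.
Rule 4 (final devoicing): /g/ is a voiced obstruent in word-final position, so it devoices to [k]. /popidolutidonzadug/ → popidolutidonzaduk.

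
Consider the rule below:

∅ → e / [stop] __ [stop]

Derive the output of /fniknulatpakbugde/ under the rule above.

/t/ and /p/ form a stop–stop cluster, so [e] is inserted between them.
/k/ and /b/ form a stop–stop cluster, so [e] is inserted between them.
/g/ and /d/ form a stop–stop cluster, so [e] is inserted between them.
Surface form: [fniknulatepakebugede].

fniknulatepakebugede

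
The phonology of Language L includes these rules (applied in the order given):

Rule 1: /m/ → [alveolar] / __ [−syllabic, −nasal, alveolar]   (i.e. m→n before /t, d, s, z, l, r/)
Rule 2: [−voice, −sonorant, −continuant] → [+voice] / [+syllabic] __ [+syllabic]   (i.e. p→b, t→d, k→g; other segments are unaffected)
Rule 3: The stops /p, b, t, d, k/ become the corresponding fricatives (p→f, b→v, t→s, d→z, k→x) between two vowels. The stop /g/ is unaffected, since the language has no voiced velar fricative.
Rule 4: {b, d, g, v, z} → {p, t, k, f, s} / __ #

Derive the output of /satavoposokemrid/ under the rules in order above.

Rule 1 (nasal place assimilation): /m/ precedes the alveolar consonant /r/, so it assimilates in place to [n]. /satavoposokemrid/ → satavoposokenrid.
Rule 2 (intervocalic voicing): /t/ is a voiceless stop between vowels /a/ and /a/, so it voices to [d]. /p/ is a voiceless stop between vowels /o/ and /o/, so it voices to [b]. /k/ is a voiceless stop between vowels /o/ and /e/, so it voices to [g]. /satavoposokenrid/ → sadavobosogenrid.
Rule 3 (intervocalic spirantization): /d/ is a stop between vowels /a/ and /a/, so it spirantizes to the fricative [z]. /b/ is a stop between vowels /o/ and /o/, so it spirantizes to the fricative [v]. /sadavobosogenrid/ → sazavovosogenrid.
Rule 4 (final devoicing): /d/ is a voiced obstruent in word-final position, so it devoices to [t]. /sazavovosogenrid/ → sazavovosogenrit.

sazavovosogenrit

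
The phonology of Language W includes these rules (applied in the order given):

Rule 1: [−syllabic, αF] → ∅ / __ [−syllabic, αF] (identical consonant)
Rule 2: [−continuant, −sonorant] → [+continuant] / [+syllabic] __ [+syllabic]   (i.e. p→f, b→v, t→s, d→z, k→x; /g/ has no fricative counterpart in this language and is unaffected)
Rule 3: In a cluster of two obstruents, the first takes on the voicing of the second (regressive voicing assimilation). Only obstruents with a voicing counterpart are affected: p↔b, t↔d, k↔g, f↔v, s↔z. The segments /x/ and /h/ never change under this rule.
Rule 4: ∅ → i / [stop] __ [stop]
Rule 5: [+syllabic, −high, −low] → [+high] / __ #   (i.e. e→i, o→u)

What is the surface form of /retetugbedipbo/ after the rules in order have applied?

Rule 1 (degemination): no segment meets the environment; /retetugbedipbo/ is unchanged.
Rule 2 (intervocalic spirantization): /t/ is a stop between vowels /e/ and /e/, so it spirantizes to the fricative [s]. /t/ is a stop between vowels /e/ and /u/, so it spirantizes to the fricative [s]. /d/ is a stop between vowels /e/ and /i/, so it spirantizes to the fricative [z]. /retetugbedipbo/ → resesugbezipbo.
Rule 3 (regressive voicing assimilation): /p/ precedes the voiced obstruent /b/, so it voices to [b] by assimilation. /resesugbezipbo/ → resesugbezibbo.
Rule 4 (stop-cluster i-epenthesis): /g/ and /b/ form a stop–stop cluster, so [i] is inserted between them. /b/ and /b/ form a stop–stop cluster, so [i] is inserted between them. /resesugbezibbo/ → resesugibezibibo.
Rule 5 (final vowel raising): /o/ is a mid vowel in word-final position, so it raises to [u]. /resesugibezibibo/ → resesugibezibibu.

resesugibezibibu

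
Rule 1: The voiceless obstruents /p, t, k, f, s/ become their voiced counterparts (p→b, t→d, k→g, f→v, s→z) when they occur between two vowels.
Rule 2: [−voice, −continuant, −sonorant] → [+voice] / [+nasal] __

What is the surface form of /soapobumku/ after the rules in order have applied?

soabobumgu

Rule 1 (intervocalic voicing): /p/ is a voiceless obstruent between vowels /a/ and /o/, so it voices to [b]. /soapobumku/ → soabobumku.
Rule 2 (post-nasal voicing): /k/ is a voiceless stop immediately after the nasal /m/, so it voices to [g]. /soabobumku/ → soabobumgu.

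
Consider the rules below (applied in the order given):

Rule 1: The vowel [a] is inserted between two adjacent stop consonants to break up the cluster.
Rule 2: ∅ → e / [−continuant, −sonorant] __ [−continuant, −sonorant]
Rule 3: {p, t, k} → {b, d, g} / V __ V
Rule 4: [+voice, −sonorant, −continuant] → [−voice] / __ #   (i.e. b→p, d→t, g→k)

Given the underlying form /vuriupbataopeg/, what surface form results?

vuriubabadaobek

Rule 1 (stop-cluster a-epenthesis): /p/ and /b/ form a stop–stop cluster, so [a] is inserted between them. /vuriupbataopeg/ → vuriupabataopeg.
Rule 2 (stop-cluster e-epenthesis): no segment meets the environment; /vuriupabataopeg/ is unchanged.
Rule 3 (intervocalic voicing): /p/ is a voiceless stop between vowels /u/ and /a/, so it voices to [b]. /t/ is a voiceless stop between vowels /a/ and /a/, so it voices to [d]. /p/ is a voiceless stop between vowels /o/ and /e/, so it voices to [b]. /vuriupabataopeg/ → vuriubabadaobeg.
Rule 4 (final devoicing): /g/ is a voiced stop in word-final position, so it devoices to [k]. /vuriubabadaobeg/ → vuriubabadaobek.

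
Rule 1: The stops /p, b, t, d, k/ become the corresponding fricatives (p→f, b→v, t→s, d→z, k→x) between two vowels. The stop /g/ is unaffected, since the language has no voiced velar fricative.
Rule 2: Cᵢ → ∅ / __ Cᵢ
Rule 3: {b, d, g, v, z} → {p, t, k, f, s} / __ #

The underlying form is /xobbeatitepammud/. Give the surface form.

xobeasisefamut

Rule 1 (intervocalic spirantization): /t/ is a stop between vowels /a/ and /i/, so it spirantizes to the fricative [s]. /t/ is a stop between vowels /i/ and /e/, so it spirantizes to the fricative [s]. /p/ is a stop between vowels /e/ and /a/, so it spirantizes to the fricative [f]. /xobbeatitepammud/ → xobbeasisefammud.
Rule 2 (degemination): /bb/ is a geminate; the first /b/ deletes. /mm/ is a geminate; the first /m/ deletes. /xobbeasisefammud/ → xobeasisefamud.
Rule 3 (final devoicing): /d/ is a voiced obstruent in word-final position, so it devoices to [t]. /xobeasisefamud/ → xobeasisefamut.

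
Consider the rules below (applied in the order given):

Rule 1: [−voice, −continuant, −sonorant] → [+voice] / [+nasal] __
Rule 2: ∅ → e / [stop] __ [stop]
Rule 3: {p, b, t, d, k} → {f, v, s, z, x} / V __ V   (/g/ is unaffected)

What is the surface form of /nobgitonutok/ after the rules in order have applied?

Rule 1 (post-nasal voicing): no segment meets the environment; /nobgitonutok/ is unchanged.
Rule 2 (stop-cluster e-epenthesis): /b/ and /g/ form a stop–stop cluster, so [e] is inserted between them. /nobgitonutok/ → nobegitonutok.
Rule 3 (intervocalic spirantization): /b/ is a stop between vowels /o/ and /e/, so it spirantizes to the fricative [v]. /t/ is a stop between vowels /i/ and /o/, so it spirantizes to the fricative [s]. /t/ is a stop between vowels /u/ and /o/, so it spirantizes to the fricative [s]. /nobegitonutok/ → novegisonusok.

novegisonusok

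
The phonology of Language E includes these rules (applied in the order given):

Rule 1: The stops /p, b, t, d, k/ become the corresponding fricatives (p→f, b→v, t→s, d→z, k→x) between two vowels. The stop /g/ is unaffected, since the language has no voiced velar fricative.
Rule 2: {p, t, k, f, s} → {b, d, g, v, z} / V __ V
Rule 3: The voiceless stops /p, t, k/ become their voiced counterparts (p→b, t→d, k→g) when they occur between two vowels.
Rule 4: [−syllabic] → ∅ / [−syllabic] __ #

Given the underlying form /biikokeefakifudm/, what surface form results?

biixoxeevaxivud

Rule 1 (intervocalic spirantization): /k/ is a stop between vowels /i/ and /o/, so it spirantizes to the fricative [x]. /k/ is a stop between vowels /o/ and /e/, so it spirantizes to the fricative [x]. /k/ is a stop between vowels /a/ and /i/, so it spirantizes to the fricative [x]. /biikokeefakifudm/ → biixoxeefaxifudm.
Rule 2 (intervocalic voicing): /f/ is a voiceless obstruent between vowels /e/ and /a/, so it voices to [v]. /f/ is a voiceless obstruent between vowels /i/ and /u/, so it voices to [v]. /biixoxeefaxifudm/ → biixoxeevaxivudm.
Rule 3 (intervocalic voicing): no segment meets the environment; /biixoxeevaxivudm/ is unchanged.
Rule 4 (final cluster simplification): /m/ is the second consonant of a word-final cluster /dm/, so it deletes. /biixoxeevaxivudm/ → biixoxeevaxivud.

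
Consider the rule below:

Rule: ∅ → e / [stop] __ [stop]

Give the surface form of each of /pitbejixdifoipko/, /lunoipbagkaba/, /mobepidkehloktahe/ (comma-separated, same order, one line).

pitebejixdifoipeko, lunoipebagekaba, mobepidekehloketahe

/pitbejixdifoipko/: /t/ and /b/ form a stop–stop cluster, so [e] is inserted between them. /p/ and /k/ form a stop–stop cluster, so [e] is inserted between them. → [pitebejixdifoipeko].
/lunoipbagkaba/: /p/ and /b/ form a stop–stop cluster, so [e] is inserted between them. /g/ and /k/ form a stop–stop cluster, so [e] is inserted between them. → [lunoipebagekaba].
/mobepidkehloktahe/: /d/ and /k/ form a stop–stop cluster, so [e] is inserted between them. /k/ and /t/ form a stop–stop cluster, so [e] is inserted between them. → [mobepidekehloketahe].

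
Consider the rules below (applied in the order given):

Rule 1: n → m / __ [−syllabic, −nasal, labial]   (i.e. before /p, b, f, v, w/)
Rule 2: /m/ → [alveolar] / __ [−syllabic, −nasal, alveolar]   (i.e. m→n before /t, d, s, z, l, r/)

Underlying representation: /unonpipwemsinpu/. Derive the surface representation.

unompipwensimpu

Rule 1 (nasal place assimilation): /n/ precedes the labial consonant /p/, so it assimilates in place to [m]. /n/ precedes the labial consonant /p/, so it assimilates in place to [m]. /unonpipwemsinpu/ → unompipwemsimpu.
Rule 2 (nasal place assimilation): /m/ precedes the alveolar consonant /s/, so it assimilates in place to [n]. /unompipwemsimpu/ → unompipwensimpu.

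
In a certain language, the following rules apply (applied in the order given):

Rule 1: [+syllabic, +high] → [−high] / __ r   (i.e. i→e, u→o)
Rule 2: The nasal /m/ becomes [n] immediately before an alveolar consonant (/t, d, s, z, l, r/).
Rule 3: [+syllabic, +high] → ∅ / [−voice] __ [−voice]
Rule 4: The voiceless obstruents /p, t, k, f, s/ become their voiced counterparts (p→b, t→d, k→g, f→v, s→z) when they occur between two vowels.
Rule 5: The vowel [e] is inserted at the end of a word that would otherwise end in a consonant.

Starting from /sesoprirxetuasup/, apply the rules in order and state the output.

Rule 1 (pre-rhotic lowering): /i/ is a high vowel immediately before /r/, so it lowers to [e]. /sesoprirxetuasup/ → sesoprerxetuasup.
Rule 2 (nasal place assimilation): no segment meets the environment; /sesoprerxetuasup/ is unchanged.
Rule 3 (high vowel syncope): /u/ is a high vowel flanked by voiceless consonants /s/ and /p/, so it deletes. /sesoprerxetuasup/ → sesoprerxetuasp.
Rule 4 (intervocalic voicing): /s/ is a voiceless obstruent between vowels /e/ and /o/, so it voices to [z]. /t/ is a voiceless obstruent between vowels /e/ and /u/, so it voices to [d]. /sesoprerxetuasp/ → sezoprerxeduasp.
Rule 5 (final e-epenthesis): the form ends in the consonant /p/, so [e] is inserted word-finally. /sezoprerxeduasp/ → sezoprerxeduaspe.

sezoprerxeduaspe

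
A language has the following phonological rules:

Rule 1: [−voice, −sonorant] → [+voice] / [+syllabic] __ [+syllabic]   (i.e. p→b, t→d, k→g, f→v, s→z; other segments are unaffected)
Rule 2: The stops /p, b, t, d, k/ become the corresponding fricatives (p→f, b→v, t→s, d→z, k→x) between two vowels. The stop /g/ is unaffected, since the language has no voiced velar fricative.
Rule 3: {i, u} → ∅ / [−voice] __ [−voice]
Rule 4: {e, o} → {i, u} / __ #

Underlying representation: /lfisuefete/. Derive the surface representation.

lfizuevezi

Rule 1 (intervocalic voicing): /s/ is a voiceless obstruent between vowels /i/ and /u/, so it voices to [z]. /f/ is a voiceless obstruent between vowels /e/ and /e/, so it voices to [v]. /t/ is a voiceless obstruent between vowels /e/ and /e/, so it voices to [d]. /lfisuefete/ → lfizuevede.
Rule 2 (intervocalic spirantization): /d/ is a stop between vowels /e/ and /e/, so it spirantizes to the fricative [z]. /lfizuevede/ → lfizueveze.
Rule 3 (high vowel syncope): no segment meets the environment; /lfizueveze/ is unchanged.
Rule 4 (final vowel raising): /e/ is a mid vowel in word-final position, so it raises to [i]. /lfizueveze/ → lfizuevezi.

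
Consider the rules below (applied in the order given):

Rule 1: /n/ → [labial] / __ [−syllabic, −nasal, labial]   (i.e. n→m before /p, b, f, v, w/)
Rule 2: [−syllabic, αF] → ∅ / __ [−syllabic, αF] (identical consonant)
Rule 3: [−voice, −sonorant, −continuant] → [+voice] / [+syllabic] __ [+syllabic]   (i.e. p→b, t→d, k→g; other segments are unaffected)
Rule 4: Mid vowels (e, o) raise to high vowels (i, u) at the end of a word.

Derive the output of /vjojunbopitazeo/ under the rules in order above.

vjojumbobidazeu

Rule 1 (nasal place assimilation): /n/ precedes the labial consonant /b/, so it assimilates in place to [m]. /vjojunbopitazeo/ → vjojumbopitazeo.
Rule 2 (degemination): no segment meets the environment; /vjojumbopitazeo/ is unchanged.
Rule 3 (intervocalic voicing): /p/ is a voiceless stop between vowels /o/ and /i/, so it voices to [b]. /t/ is a voiceless stop between vowels /i/ and /a/, so it voices to [d]. /vjojumbopitazeo/ → vjojumbobidazeo.
Rule 4 (final vowel raising): /o/ is a mid vowel in word-final position, so it raises to [u]. /vjojumbobidazeo/ → vjojumbobidazeu.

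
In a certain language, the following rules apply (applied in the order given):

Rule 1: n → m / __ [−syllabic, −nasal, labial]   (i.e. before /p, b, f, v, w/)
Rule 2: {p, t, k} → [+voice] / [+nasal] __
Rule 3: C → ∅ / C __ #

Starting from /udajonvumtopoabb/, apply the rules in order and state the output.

Rule 1 (nasal place assimilation): /n/ precedes the labial consonant /v/, so it assimilates in place to [m]. /udajonvumtopoabb/ → udajomvumtopoabb.
Rule 2 (post-nasal voicing): /t/ is a voiceless stop immediately after the nasal /m/, so it voices to [d]. /udajomvumtopoabb/ → udajomvumdopoabb.
Rule 3 (final cluster simplification): /b/ is the second consonant of a word-final cluster /bb/, so it deletes. /udajomvumdopoabb/ → udajomvumdopoab.

udajomvumdopoab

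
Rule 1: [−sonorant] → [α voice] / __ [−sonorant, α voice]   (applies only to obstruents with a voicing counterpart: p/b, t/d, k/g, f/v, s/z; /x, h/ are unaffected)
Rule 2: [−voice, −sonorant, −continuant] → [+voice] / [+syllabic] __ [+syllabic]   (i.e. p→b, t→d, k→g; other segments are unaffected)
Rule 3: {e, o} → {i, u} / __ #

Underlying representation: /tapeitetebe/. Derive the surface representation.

tabeidedebi

Rule 1 (regressive voicing assimilation): no segment meets the environment; /tapeitetebe/ is unchanged.
Rule 2 (intervocalic voicing): /p/ is a voiceless stop between vowels /a/ and /e/, so it voices to [b]. /t/ is a voiceless stop between vowels /i/ and /e/, so it voices to [d]. /t/ is a voiceless stop between vowels /e/ and /e/, so it voices to [d]. /tapeitetebe/ → tabeidedebe.
Rule 3 (final vowel raising): /e/ is a mid vowel in word-final position, so it raises to [i]. /tabeidedebe/ → tabeidedebi.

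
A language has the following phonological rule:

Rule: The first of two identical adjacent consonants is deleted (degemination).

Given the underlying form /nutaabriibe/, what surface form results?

nutaabriibe

No segment of /nutaabriibe/ meets the structural description of the rule, so the form surfaces unchanged.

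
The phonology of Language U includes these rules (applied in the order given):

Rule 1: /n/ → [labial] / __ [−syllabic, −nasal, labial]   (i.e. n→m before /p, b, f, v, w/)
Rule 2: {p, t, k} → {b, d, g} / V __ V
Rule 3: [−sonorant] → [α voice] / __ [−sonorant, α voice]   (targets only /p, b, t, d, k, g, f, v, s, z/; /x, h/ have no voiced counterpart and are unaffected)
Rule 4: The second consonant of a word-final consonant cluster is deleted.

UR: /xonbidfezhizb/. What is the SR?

Rule 1 (nasal place assimilation): /n/ precedes the labial consonant /b/, so it assimilates in place to [m]. /xonbidfezhizb/ → xombidfezhizb.
Rule 2 (intervocalic voicing): no segment meets the environment; /xombidfezhizb/ is unchanged.
Rule 3 (regressive voicing assimilation): /d/ precedes the voiceless obstruent /f/, so it devoices to [t] by assimilation. /z/ precedes the voiceless obstruent /h/, so it devoices to [s] by assimilation. /xombidfezhizb/ → xombitfeshizb.
Rule 4 (final cluster simplification): /b/ is the second consonant of a word-final cluster /zb/, so it deletes. /xombitfeshizb/ → xombitfeshiz.

xombitfeshiz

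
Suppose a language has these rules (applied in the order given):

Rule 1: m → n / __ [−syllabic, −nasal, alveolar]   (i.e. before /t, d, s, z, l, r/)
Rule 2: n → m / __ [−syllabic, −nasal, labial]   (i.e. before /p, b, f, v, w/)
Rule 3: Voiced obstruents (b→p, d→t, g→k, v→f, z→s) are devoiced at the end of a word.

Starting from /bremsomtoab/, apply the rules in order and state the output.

brensontoap

Rule 1 (nasal place assimilation): /m/ precedes the alveolar consonant /s/, so it assimilates in place to [n]. /m/ precedes the alveolar consonant /t/, so it assimilates in place to [n]. /bremsomtoab/ → brensontoab.
Rule 2 (nasal place assimilation): no segment meets the environment; /brensontoab/ is unchanged.
Rule 3 (final devoicing): /b/ is a voiced obstruent in word-final position, so it devoices to [p]. /brensontoab/ → brensontoap.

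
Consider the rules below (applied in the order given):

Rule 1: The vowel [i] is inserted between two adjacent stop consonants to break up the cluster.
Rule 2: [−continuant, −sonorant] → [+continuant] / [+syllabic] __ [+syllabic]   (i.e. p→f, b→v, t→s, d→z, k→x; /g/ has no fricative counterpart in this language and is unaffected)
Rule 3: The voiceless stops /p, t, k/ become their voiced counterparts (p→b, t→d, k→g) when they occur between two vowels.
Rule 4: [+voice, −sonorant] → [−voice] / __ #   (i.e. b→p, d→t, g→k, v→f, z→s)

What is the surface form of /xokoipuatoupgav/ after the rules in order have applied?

xoxoifuasoufigaf

Rule 1 (stop-cluster i-epenthesis): /p/ and /g/ form a stop–stop cluster, so [i] is inserted between them. /xokoipuatoupgav/ → xokoipuatoupigav.
Rule 2 (intervocalic spirantization): /k/ is a stop between vowels /o/ and /o/, so it spirantizes to the fricative [x]. /p/ is a stop between vowels /i/ and /u/, so it spirantizes to the fricative [f]. /t/ is a stop between vowels /a/ and /o/, so it spirantizes to the fricative [s]. /p/ is a stop between vowels /u/ and /i/, so it spirantizes to the fricative [f]. /xokoipuatoupigav/ → xoxoifuasoufigav.
Rule 3 (intervocalic voicing): no segment meets the environment; /xoxoifuasoufigav/ is unchanged.
Rule 4 (final devoicing): /v/ is a voiced obstruent in word-final position, so it devoices to [f]. /xoxoifuasoufigav/ → xoxoifuasoufigaf.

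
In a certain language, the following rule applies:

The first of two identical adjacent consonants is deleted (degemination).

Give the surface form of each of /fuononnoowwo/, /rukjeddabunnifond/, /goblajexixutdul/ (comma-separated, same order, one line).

/fuononnoowwo/: /nn/ is a geminate; the first /n/ deletes. /ww/ is a geminate; the first /w/ deletes. → [fuononoowo].
/rukjeddabunnifond/: /dd/ is a geminate; the first /d/ deletes. /nn/ is a geminate; the first /n/ deletes. → [rukjedabunifond].
/goblajexixutdul/: the rule's environment is not met; surfaces unchanged as [goblajexixutdul].

fuononoowo, rukjedabunifond, goblajexixutdul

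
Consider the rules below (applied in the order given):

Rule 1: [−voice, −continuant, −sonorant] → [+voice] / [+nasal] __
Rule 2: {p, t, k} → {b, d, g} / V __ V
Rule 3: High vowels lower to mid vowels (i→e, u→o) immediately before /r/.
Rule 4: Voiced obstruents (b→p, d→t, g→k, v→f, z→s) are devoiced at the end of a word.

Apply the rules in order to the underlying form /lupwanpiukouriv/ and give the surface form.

lupwanbiugoorif

Rule 1 (post-nasal voicing): /p/ is a voiceless stop immediately after the nasal /n/, so it voices to [b]. /lupwanpiukouriv/ → lupwanbiukouriv.
Rule 2 (intervocalic voicing): /k/ is a voiceless stop between vowels /u/ and /o/, so it voices to [g]. /lupwanbiukouriv/ → lupwanbiugouriv.
Rule 3 (pre-rhotic lowering): /u/ is a high vowel immediately before /r/, so it lowers to [o]. /lupwanbiugouriv/ → lupwanbiugooriv.
Rule 4 (final devoicing): /v/ is a voiced obstruent in word-final position, so it devoices to [f]. /lupwanbiugooriv/ → lupwanbiugoorif.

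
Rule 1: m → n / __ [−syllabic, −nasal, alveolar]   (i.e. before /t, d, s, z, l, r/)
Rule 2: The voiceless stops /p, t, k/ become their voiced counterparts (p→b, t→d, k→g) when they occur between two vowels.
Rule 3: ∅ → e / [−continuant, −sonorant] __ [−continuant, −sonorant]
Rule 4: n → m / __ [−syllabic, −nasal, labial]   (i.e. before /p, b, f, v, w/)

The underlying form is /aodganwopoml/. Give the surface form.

aodegamwobonl

Rule 1 (nasal place assimilation): /m/ precedes the alveolar consonant /l/, so it assimilates in place to [n]. /aodganwopoml/ → aodganwoponl.
Rule 2 (intervocalic voicing): /p/ is a voiceless stop between vowels /o/ and /o/, so it voices to [b]. /aodganwoponl/ → aodganwobonl.
Rule 3 (stop-cluster e-epenthesis): /d/ and /g/ form a stop–stop cluster, so [e] is inserted between them. /aodganwobonl/ → aodeganwobonl.
Rule 4 (nasal place assimilation): /n/ precedes the labial consonant /w/, so it assimilates in place to [m]. /aodeganwobonl/ → aodegamwobonl.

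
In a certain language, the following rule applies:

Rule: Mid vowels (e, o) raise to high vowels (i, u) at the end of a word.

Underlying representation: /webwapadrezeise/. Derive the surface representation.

/e/ is a mid vowel in word-final position, so it raises to [i].
The other instances of /e/ do not occur in the required environment and remain unchanged.
Surface form: [webwapadrezeisi].

webwapadrezeisi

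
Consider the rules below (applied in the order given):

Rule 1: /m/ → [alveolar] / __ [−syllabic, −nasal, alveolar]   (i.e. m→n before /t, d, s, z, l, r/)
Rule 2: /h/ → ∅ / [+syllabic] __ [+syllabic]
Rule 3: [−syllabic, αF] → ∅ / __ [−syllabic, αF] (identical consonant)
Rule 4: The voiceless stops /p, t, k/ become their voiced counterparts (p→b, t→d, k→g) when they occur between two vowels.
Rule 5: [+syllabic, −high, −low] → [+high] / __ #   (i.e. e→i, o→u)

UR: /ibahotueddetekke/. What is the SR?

ibaoduededegi

Rule 1 (nasal place assimilation): no segment meets the environment; /ibahotueddetekke/ is unchanged.
Rule 2 (intervocalic h-deletion): /h/ occurs between vowels /a/ and /o/, so it deletes. /ibahotueddetekke/ → ibaotueddetekke.
Rule 3 (degemination): /dd/ is a geminate; the first /d/ deletes. /kk/ is a geminate; the first /k/ deletes. /ibaotueddetekke/ → ibaotuedeteke.
Rule 4 (intervocalic voicing): /t/ is a voiceless stop between vowels /o/ and /u/, so it voices to [d]. /t/ is a voiceless stop between vowels /e/ and /e/, so it voices to [d]. /k/ is a voiceless stop between vowels /e/ and /e/, so it voices to [g]. /ibaotuedeteke/ → ibaoduededege.
Rule 5 (final vowel raising): /e/ is a mid vowel in word-final position, so it raises to [i]. /ibaoduededege/ → ibaoduededegi.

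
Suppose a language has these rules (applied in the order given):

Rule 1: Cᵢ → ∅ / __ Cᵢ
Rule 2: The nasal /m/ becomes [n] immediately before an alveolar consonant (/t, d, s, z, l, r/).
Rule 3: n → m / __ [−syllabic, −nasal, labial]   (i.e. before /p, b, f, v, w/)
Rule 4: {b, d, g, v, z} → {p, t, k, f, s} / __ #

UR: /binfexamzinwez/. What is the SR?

bimfexanzimwes

Rule 1 (degemination): no segment meets the environment; /binfexamzinwez/ is unchanged.
Rule 2 (nasal place assimilation): /m/ precedes the alveolar consonant /z/, so it assimilates in place to [n]. /binfexamzinwez/ → binfexanzinwez.
Rule 3 (nasal place assimilation): /n/ precedes the labial consonant /f/, so it assimilates in place to [m]. /n/ precedes the labial consonant /w/, so it assimilates in place to [m]. /binfexanzinwez/ → bimfexanzimwez.
Rule 4 (final devoicing): /z/ is a voiced obstruent in word-final position, so it devoices to [s]. /bimfexanzimwez/ → bimfexanzimwes.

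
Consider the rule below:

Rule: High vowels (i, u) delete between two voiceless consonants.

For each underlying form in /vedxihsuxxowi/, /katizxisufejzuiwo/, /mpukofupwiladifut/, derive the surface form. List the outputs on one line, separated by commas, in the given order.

/vedxihsuxxowi/: /i/ is a high vowel flanked by voiceless consonants /x/ and /h/, so it deletes. /u/ is a high vowel flanked by voiceless consonants /s/ and /x/, so it deletes. → [vedxhsxxowi].
/katizxisufejzuiwo/: /i/ is a high vowel flanked by voiceless consonants /x/ and /s/, so it deletes. /u/ is a high vowel flanked by voiceless consonants /s/ and /f/, so it deletes. → [katizxsfejzuiwo].
/mpukofupwiladifut/: /u/ is a high vowel flanked by voiceless consonants /p/ and /k/, so it deletes. /u/ is a high vowel flanked by voiceless consonants /f/ and /p/, so it deletes. /u/ is a high vowel flanked by voiceless consonants /f/ and /t/, so it deletes. → [mpkofpwiladift].

vedxhsxxowi, katizxsfejzuiwo, mpkofpwiladift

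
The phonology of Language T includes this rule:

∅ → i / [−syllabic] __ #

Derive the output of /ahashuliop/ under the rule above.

the form ends in the consonant /p/, so [i] is inserted word-finally.
Surface form: [ahashuliopi].

ahashuliopi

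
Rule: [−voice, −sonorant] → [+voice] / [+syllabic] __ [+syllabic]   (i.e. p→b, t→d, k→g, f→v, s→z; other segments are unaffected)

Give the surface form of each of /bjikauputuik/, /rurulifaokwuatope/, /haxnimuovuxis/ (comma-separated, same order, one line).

/bjikauputuik/: /k/ is a voiceless obstruent between vowels /i/ and /a/, so it voices to [g]. /p/ is a voiceless obstruent between vowels /u/ and /u/, so it voices to [b]. /t/ is a voiceless obstruent between vowels /u/ and /u/, so it voices to [d]. → [bjigaubuduik].
/rurulifaokwuatope/: /f/ is a voiceless obstruent between vowels /i/ and /a/, so it voices to [v]. /t/ is a voiceless obstruent between vowels /a/ and /o/, so it voices to [d]. /p/ is a voiceless obstruent between vowels /o/ and /e/, so it voices to [b]. → [rurulivaokwuadobe].
/haxnimuovuxis/: the rule's environment is not met; surfaces unchanged as [haxnimuovuxis].

bjigaubuduik, rurulivaokwuadobe, haxnimuovuxis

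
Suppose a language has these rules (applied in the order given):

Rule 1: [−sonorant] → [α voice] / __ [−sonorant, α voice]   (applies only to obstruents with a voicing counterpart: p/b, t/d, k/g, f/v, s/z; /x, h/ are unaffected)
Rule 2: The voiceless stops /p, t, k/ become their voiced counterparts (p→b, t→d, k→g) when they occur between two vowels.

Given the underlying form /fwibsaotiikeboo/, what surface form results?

fwipsaodiigeboo

Rule 1 (regressive voicing assimilation): /b/ precedes the voiceless obstruent /s/, so it devoices to [p] by assimilation. /fwibsaotiikeboo/ → fwipsaotiikeboo.
Rule 2 (intervocalic voicing): /t/ is a voiceless stop between vowels /o/ and /i/, so it voices to [d]. /k/ is a voiceless stop between vowels /i/ and /e/, so it voices to [g]. /fwipsaotiikeboo/ → fwipsaodiigeboo.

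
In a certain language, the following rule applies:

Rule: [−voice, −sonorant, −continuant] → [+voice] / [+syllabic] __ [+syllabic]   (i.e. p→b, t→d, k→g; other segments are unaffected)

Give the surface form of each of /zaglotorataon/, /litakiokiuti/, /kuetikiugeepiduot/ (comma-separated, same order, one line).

/zaglotorataon/: /t/ is a voiceless stop between vowels /o/ and /o/, so it voices to [d]. /t/ is a voiceless stop between vowels /a/ and /a/, so it voices to [d]. → [zaglodoradaon].
/litakiokiuti/: /t/ is a voiceless stop between vowels /i/ and /a/, so it voices to [d]. /k/ is a voiceless stop between vowels /a/ and /i/, so it voices to [g]. /k/ is a voiceless stop between vowels /o/ and /i/, so it voices to [g]. /t/ is a voiceless stop between vowels /u/ and /i/, so it voices to [d]. → [lidagiogiudi].
/kuetikiugeepiduot/: /t/ is a voiceless stop between vowels /e/ and /i/, so it voices to [d]. /k/ is a voiceless stop between vowels /i/ and /i/, so it voices to [g]. /p/ is a voiceless stop between vowels /e/ and /i/, so it voices to [b]. → [kuedigiugeebiduot].

zaglodoradaon, lidagiogiudi, kuedigiugeebiduot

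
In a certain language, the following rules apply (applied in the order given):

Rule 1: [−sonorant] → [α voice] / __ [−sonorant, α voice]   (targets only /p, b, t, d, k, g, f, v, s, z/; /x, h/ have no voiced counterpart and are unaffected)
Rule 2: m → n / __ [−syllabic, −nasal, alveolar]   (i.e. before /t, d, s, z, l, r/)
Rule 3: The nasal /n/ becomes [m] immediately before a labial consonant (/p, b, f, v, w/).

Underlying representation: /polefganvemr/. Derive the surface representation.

Rule 1 (regressive voicing assimilation): /f/ precedes the voiced obstruent /g/, so it voices to [v] by assimilation. /polefganvemr/ → polevganvemr.
Rule 2 (nasal place assimilation): /m/ precedes the alveolar consonant /r/, so it assimilates in place to [n]. /polevganvemr/ → polevganvenr.
Rule 3 (nasal place assimilation): /n/ precedes the labial consonant /v/, so it assimilates in place to [m]. /polevganvenr/ → polevgamvenr.

polevgamvenr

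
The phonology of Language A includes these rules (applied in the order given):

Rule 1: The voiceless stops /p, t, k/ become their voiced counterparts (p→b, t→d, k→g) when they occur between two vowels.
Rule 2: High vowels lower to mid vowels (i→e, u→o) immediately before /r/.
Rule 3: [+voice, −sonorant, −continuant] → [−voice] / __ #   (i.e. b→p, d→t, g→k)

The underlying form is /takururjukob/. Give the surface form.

tagororjugop

Rule 1 (intervocalic voicing): /k/ is a voiceless stop between vowels /a/ and /u/, so it voices to [g]. /k/ is a voiceless stop between vowels /u/ and /o/, so it voices to [g]. /takururjukob/ → tagururjugob.
Rule 2 (pre-rhotic lowering): /u/ is a high vowel immediately before /r/, so it lowers to [o]. /u/ is a high vowel immediately before /r/, so it lowers to [o]. /tagururjugob/ → tagororjugob.
Rule 3 (final devoicing): /b/ is a voiced stop in word-final position, so it devoices to [p]. /tagororjugob/ → tagororjugop.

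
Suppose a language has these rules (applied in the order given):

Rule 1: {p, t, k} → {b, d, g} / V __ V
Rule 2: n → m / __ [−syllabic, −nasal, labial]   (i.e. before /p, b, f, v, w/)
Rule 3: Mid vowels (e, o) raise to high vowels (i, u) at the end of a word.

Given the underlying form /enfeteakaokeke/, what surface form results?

emfedeagaogegi

Rule 1 (intervocalic voicing): /t/ is a voiceless stop between vowels /e/ and /e/, so it voices to [d]. /k/ is a voiceless stop between vowels /a/ and /a/, so it voices to [g]. /k/ is a voiceless stop between vowels /o/ and /e/, so it voices to [g]. /k/ is a voiceless stop between vowels /e/ and /e/, so it voices to [g]. /enfeteakaokeke/ → enfedeagaogege.
Rule 2 (nasal place assimilation): /n/ precedes the labial consonant /f/, so it assimilates in place to [m]. /enfedeagaogege/ → emfedeagaogege.
Rule 3 (final vowel raising): /e/ is a mid vowel in word-final position, so it raises to [i]. /emfedeagaogege/ → emfedeagaogegi.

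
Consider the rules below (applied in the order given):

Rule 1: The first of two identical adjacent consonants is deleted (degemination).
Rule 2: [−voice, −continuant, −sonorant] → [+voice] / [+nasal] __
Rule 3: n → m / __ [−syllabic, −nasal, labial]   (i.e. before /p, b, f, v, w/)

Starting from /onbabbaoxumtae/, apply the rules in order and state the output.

ombabaoxumdae

Rule 1 (degemination): /bb/ is a geminate; the first /b/ deletes. /onbabbaoxumtae/ → onbabaoxumtae.
Rule 2 (post-nasal voicing): /t/ is a voiceless stop immediately after the nasal /m/, so it voices to [d]. /onbabaoxumtae/ → onbabaoxumdae.
Rule 3 (nasal place assimilation): /n/ precedes the labial consonant /b/, so it assimilates in place to [m]. /onbabaoxumdae/ → ombabaoxumdae.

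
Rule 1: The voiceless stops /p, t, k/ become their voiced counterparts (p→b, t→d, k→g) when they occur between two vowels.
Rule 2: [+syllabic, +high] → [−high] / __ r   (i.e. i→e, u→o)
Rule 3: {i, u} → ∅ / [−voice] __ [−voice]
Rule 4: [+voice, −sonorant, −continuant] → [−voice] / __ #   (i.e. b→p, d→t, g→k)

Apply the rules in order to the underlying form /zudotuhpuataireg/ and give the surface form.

zudoduhpuadaerek

Rule 1 (intervocalic voicing): /t/ is a voiceless stop between vowels /o/ and /u/, so it voices to [d]. /t/ is a voiceless stop between vowels /a/ and /a/, so it voices to [d]. /zudotuhpuataireg/ → zudoduhpuadaireg.
Rule 2 (pre-rhotic lowering): /i/ is a high vowel immediately before /r/, so it lowers to [e]. /zudoduhpuadaireg/ → zudoduhpuadaereg.
Rule 3 (high vowel syncope): no segment meets the environment; /zudoduhpuadaereg/ is unchanged.
Rule 4 (final devoicing): /g/ is a voiced stop in word-final position, so it devoices to [k]. /zudoduhpuadaereg/ → zudoduhpuadaerek.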